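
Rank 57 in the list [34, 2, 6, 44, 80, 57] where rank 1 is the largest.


Sort descending: [80, 57, 44, 34, 6, 2]
Find 57 in the sorted list.
57 is at position 2.
Final answer: 2


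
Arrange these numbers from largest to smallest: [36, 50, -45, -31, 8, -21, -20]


Original list: [36, 50, -45, -31, 8, -21, -20]
Repeatedly take the largest remaining element:
  Remaining [36, 50, -45, -31, 8, -21, -20] -> largest is 50
  Remaining [36, -45, -31, 8, -21, -20] -> largest is 36
  Remaining [-45, -31, 8, -21, -20] -> largest is 8
  Remaining [-45, -31, -21, -20] -> largest is -20
  Remaining [-45, -31, -21] -> largest is -21
  Remaining [-45, -31] -> largest is -31
  Remaining [-45] -> largest is -45
Collecting the picks in order gives the descending list.
Final answer: [50, 36, 8, -20, -21, -31, -45]


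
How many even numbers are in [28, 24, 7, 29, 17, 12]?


Check each element:
  28 is even
  24 is even
  7 is odd
  29 is odd
  17 is odd
  12 is even
Evens: [28, 24, 12]
Count of evens = 3
Final answer: 3


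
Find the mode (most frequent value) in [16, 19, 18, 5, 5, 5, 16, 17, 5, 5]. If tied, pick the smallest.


Count the frequency of each value:
  5 appears 5 time(s)
  16 appears 2 time(s)
  17 appears 1 time(s)
  18 appears 1 time(s)
  19 appears 1 time(s)
Maximum frequency is 5.
Only 5 reaches that frequency, so it is the mode.
Final answer: 5


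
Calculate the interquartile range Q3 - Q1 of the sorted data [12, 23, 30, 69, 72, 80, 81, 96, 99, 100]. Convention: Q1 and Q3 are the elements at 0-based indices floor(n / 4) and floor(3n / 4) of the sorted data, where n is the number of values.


The data has n = 10 elements.
Q1 index = floor(10 / 4) = floor(2.5) = 2; Q3 index = floor(3 * 10 / 4) = floor(7.5) = 7
Q1 = element at index 2 = 30
Q3 = element at index 7 = 96
IQR = 96 - 30 = 66
Final answer: 66


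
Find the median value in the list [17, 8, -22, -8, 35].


First, sort the list: [-22, -8, 8, 17, 35]
The list has 5 elements (odd count).
The middle index is 2 (0-based), and the element there is 8.
Final answer: 8


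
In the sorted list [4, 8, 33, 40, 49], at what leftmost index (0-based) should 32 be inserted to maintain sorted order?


List is sorted: [4, 8, 33, 40, 49]
We need the leftmost position where 32 can be inserted, i.e. the first index whose element is >= 32 (or the end of the list if none is).
Binary search with low=0, high=5 (0-based indices):
  low=0, high=5, mid=2: a[2]=33 >= 32, so high = 2
  low=0, high=2, mid=1: a[1]=8 < 32, so low = 2
Now low = high = 2, so the insertion index is 2.
Final answer: 2


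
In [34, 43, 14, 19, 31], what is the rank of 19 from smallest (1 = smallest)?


Sort ascending: [14, 19, 31, 34, 43]
Find 19 in the sorted list.
19 is at position 2 (1-indexed).
Final answer: 2


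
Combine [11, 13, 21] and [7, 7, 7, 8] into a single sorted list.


List A: [11, 13, 21]
List B: [7, 7, 7, 8]
Repeatedly compare the front elements and take the smaller:
  11 vs 7 -> take 7
  11 vs 7 -> take 7
  11 vs 7 -> take 7
  11 vs 8 -> take 8
  B is exhausted; append the rest of A: [11, 13, 21]
Final answer: [7, 7, 7, 8, 11, 13, 21]


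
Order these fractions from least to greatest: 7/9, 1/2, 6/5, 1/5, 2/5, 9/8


Convert to decimal for comparison:
  7/9 = 0.7778
  1/2 = 0.5
  6/5 = 1.2
  1/5 = 0.2
  2/5 = 0.4
  9/8 = 1.125
Decimals in increasing order: 0.2 < 0.4 < 0.5 < 0.7778 < 1.125 < 1.2
Writing each back as its fraction gives the sorted order.
Final answer: 1/5, 2/5, 1/2, 7/9, 9/8, 6/5


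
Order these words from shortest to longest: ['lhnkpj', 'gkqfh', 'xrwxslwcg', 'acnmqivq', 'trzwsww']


Compute lengths:
  'lhnkpj' has length 6
  'gkqfh' has length 5
  'xrwxslwcg' has length 9
  'acnmqivq' has length 8
  'trzwsww' has length 7
Lengths in increasing order: 5 < 6 < 7 < 8 < 9
Listing the words in that order gives the answer.
Final answer: ['gkqfh', 'lhnkpj', 'trzwsww', 'acnmqivq', 'xrwxslwcg']


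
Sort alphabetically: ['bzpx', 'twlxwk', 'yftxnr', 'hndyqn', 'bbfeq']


Compare strings character by character (the first differing letter decides):
  'bbfeq' < 'bzpx' since 'b' < 'z' at position 2
  'bzpx' < 'hndyqn' since 'b' < 'h' at position 1
  'hndyqn' < 'twlxwk' since 'h' < 't' at position 1
  'twlxwk' < 'yftxnr' since 't' < 'y' at position 1
Chaining these comparisons gives the alphabetical order.
Final answer: ['bbfeq', 'bzpx', 'hndyqn', 'twlxwk', 'yftxnr']


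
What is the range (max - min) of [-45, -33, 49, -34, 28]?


Maximum value: 49
Minimum value: -45
Range = 49 - (-45) = 94
Final answer: 94


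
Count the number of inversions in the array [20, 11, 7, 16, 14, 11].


For each element, count the later elements that are smaller than it:
  20 (index 0): smaller elements after it = [11, 7, 16, 14, 11] -> 5
  11 (index 1): smaller elements after it = [7] -> 1
  7 (index 2): smaller elements after it = [] -> 0
  16 (index 3): smaller elements after it = [14, 11] -> 2
  14 (index 4): smaller elements after it = [11] -> 1
Total inversions = 5 + 1 + 0 + 2 + 1 = 9
Final answer: 9


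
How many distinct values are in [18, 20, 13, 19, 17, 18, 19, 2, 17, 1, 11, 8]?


List all unique values:
Distinct values: [1, 2, 8, 11, 13, 17, 18, 19, 20]
Count = 9
Final answer: 9


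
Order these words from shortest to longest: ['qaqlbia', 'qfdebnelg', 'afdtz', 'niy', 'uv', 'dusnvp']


Compute lengths:
  'qaqlbia' has length 7
  'qfdebnelg' has length 9
  'afdtz' has length 5
  'niy' has length 3
  'uv' has length 2
  'dusnvp' has length 6
Lengths in increasing order: 2 < 3 < 5 < 6 < 7 < 9
Listing the words in that order gives the answer.
Final answer: ['uv', 'niy', 'afdtz', 'dusnvp', 'qaqlbia', 'qfdebnelg']


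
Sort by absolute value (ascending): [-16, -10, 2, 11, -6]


Compute absolute values:
  |-16| = 16
  |-10| = 10
  |2| = 2
  |11| = 11
  |-6| = 6
Absolute values in increasing order: 2 < 6 < 10 < 11 < 16
Listing the original numbers in that order gives the answer.
Final answer: [2, -6, -10, 11, -16]


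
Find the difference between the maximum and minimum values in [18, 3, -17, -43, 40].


Maximum value: 40
Minimum value: -43
Range = 40 - (-43) = 83
Final answer: 83


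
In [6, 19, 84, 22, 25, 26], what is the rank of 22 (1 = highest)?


Sort descending: [84, 26, 25, 22, 19, 6]
Find 22 in the sorted list.
22 is at position 4.
Final answer: 4


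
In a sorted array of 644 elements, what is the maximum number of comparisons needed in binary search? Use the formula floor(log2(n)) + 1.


Binary search halves the search space each step.
Maximum comparisons = floor(log2(644)) + 1
log2(644) = 9.3309
floor(log2(644)) = 9, so 9 + 1 = 10
Final answer: 10


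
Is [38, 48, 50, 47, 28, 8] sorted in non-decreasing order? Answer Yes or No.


Check consecutive pairs:
  38 <= 48? True
  48 <= 50? True
  50 <= 47? False
  47 <= 28? False
  28 <= 8? False
3 consecutive pair(s) are out of order, so the list is not sorted.
Final answer: No


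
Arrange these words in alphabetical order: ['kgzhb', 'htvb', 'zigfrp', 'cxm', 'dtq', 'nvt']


Compare strings character by character (the first differing letter decides):
  'cxm' < 'dtq' since 'c' < 'd' at position 1
  'dtq' < 'htvb' since 'd' < 'h' at position 1
  'htvb' < 'kgzhb' since 'h' < 'k' at position 1
  'kgzhb' < 'nvt' since 'k' < 'n' at position 1
  'nvt' < 'zigfrp' since 'n' < 'z' at position 1
Chaining these comparisons gives the alphabetical order.
Final answer: ['cxm', 'dtq', 'htvb', 'kgzhb', 'nvt', 'zigfrp']


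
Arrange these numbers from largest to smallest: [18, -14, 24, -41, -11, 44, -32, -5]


Original list: [18, -14, 24, -41, -11, 44, -32, -5]
Repeatedly take the largest remaining element:
  Remaining [18, -14, 24, -41, -11, 44, -32, -5] -> largest is 44
  Remaining [18, -14, 24, -41, -11, -32, -5] -> largest is 24
  Remaining [18, -14, -41, -11, -32, -5] -> largest is 18
  Remaining [-14, -41, -11, -32, -5] -> largest is -5
  Remaining [-14, -41, -11, -32] -> largest is -11
  Remaining [-14, -41, -32] -> largest is -14
  Remaining [-41, -32] -> largest is -32
  Remaining [-41] -> largest is -41
Collecting the picks in order gives the descending list.
Final answer: [44, 24, 18, -5, -11, -14, -32, -41]


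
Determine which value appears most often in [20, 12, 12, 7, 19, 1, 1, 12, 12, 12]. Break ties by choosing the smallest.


Count the frequency of each value:
  1 appears 2 time(s)
  7 appears 1 time(s)
  12 appears 5 time(s)
  19 appears 1 time(s)
  20 appears 1 time(s)
Maximum frequency is 5.
Only 12 reaches that frequency, so it is the mode.
Final answer: 12


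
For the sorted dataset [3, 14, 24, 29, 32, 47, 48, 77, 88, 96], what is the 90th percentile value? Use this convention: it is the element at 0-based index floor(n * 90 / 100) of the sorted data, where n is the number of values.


The dataset has n = 10 elements.
Index = floor(10 * 90 / 100) = floor(900 / 100) = floor(9) = 9
Counting from index 0 in the sorted data, the element at index 9 is 96.
Final answer: 96


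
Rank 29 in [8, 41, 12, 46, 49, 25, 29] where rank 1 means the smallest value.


Sort ascending: [8, 12, 25, 29, 41, 46, 49]
Find 29 in the sorted list.
29 is at position 4 (1-indexed).
Final answer: 4


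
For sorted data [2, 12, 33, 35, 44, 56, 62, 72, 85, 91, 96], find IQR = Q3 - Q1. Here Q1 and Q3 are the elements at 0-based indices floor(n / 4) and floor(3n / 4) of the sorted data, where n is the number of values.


The data has n = 11 elements.
Q1 index = floor(11 / 4) = floor(2.75) = 2; Q3 index = floor(3 * 11 / 4) = floor(8.25) = 8
Q1 = element at index 2 = 33
Q3 = element at index 8 = 85
IQR = 85 - 33 = 52
Final answer: 52


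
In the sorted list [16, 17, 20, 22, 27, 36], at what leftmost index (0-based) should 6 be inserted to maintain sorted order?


List is sorted: [16, 17, 20, 22, 27, 36]
We need the leftmost position where 6 can be inserted, i.e. the first index whose element is >= 6 (or the end of the list if none is).
Binary search with low=0, high=6 (0-based indices):
  low=0, high=6, mid=3: a[3]=22 >= 6, so high = 3
  low=0, high=3, mid=1: a[1]=17 >= 6, so high = 1
  low=0, high=1, mid=0: a[0]=16 >= 6, so high = 0
Now low = high = 0, so the insertion index is 0.
Final answer: 0


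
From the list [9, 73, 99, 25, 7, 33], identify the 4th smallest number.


Sort ascending: [7, 9, 25, 33, 73, 99]
The 4th element (1-indexed) is at index 3.
Value = 33
Final answer: 33


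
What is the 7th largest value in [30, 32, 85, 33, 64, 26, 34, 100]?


Sort descending: [100, 85, 64, 34, 33, 32, 30, 26]
The 7th element (1-indexed) is at index 6.
Value = 30
Final answer: 30


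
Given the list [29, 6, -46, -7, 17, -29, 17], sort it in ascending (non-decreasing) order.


Original list: [29, 6, -46, -7, 17, -29, 17]
Repeatedly take the smallest remaining element:
  Remaining [29, 6, -46, -7, 17, -29, 17] -> smallest is -46
  Remaining [29, 6, -7, 17, -29, 17] -> smallest is -29
  Remaining [29, 6, -7, 17, 17] -> smallest is -7
  Remaining [29, 6, 17, 17] -> smallest is 6
  Remaining [29, 17, 17] -> smallest is 17
  Remaining [29, 17] -> smallest is 17
  Remaining [29] -> smallest is 29
Collecting the picks in order gives the sorted list.
Final answer: [-46, -29, -7, 6, 17, 17, 29]


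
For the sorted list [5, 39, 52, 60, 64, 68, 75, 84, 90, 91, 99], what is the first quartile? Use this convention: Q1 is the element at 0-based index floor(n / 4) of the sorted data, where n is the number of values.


The list has n = 11 elements.
Q1 index = floor(11 / 4) = floor(2.75) = 2
Counting from index 0 in the sorted data, the element at index 2 is 52.
Final answer: 52


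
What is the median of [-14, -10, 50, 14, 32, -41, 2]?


First, sort the list: [-41, -14, -10, 2, 14, 32, 50]
The list has 7 elements (odd count).
The middle index is 3 (0-based), and the element there is 2.
Final answer: 2


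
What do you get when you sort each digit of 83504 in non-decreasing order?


The number 83504 has digits: 8, 3, 5, 0, 4
Sorted: 0, 3, 4, 5, 8
Joining the sorted digits gives the result.
Final answer: 03458


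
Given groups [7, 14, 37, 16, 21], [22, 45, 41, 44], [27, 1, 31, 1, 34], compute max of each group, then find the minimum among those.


Find max of each group:
  Group 1: [7, 14, 37, 16, 21] -> max = 37
  Group 2: [22, 45, 41, 44] -> max = 45
  Group 3: [27, 1, 31, 1, 34] -> max = 34
Maxes: [37, 45, 34]
Minimum of maxes = 34
Final answer: 34


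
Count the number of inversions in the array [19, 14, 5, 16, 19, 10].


For each element, count the later elements that are smaller than it:
  19 (index 0): smaller elements after it = [14, 5, 16, 10] -> 4
  14 (index 1): smaller elements after it = [5, 10] -> 2
  5 (index 2): smaller elements after it = [] -> 0
  16 (index 3): smaller elements after it = [10] -> 1
  19 (index 4): smaller elements after it = [10] -> 1
Total inversions = 4 + 2 + 0 + 1 + 1 = 8
Final answer: 8


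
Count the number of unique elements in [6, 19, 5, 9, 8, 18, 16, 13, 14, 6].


List all unique values:
Distinct values: [5, 6, 8, 9, 13, 14, 16, 18, 19]
Count = 9
Final answer: 9


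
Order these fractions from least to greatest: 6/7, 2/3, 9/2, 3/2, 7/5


Convert to decimal for comparison:
  6/7 = 0.8571
  2/3 = 0.6667
  9/2 = 4.5
  3/2 = 1.5
  7/5 = 1.4
Decimals in increasing order: 0.6667 < 0.8571 < 1.4 < 1.5 < 4.5
Writing each back as its fraction gives the sorted order.
Final answer: 2/3, 6/7, 7/5, 3/2, 9/2


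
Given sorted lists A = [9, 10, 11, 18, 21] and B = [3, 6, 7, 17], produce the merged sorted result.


List A: [9, 10, 11, 18, 21]
List B: [3, 6, 7, 17]
Repeatedly compare the front elements and take the smaller:
  9 vs 3 -> take 3
  9 vs 6 -> take 6
  9 vs 7 -> take 7
  9 vs 17 -> take 9
  10 vs 17 -> take 10
  11 vs 17 -> take 11
  18 vs 17 -> take 17
  B is exhausted; append the rest of A: [18, 21]
Final answer: [3, 6, 7, 9, 10, 11, 17, 18, 21]


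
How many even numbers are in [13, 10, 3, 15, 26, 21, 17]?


Check each element:
  13 is odd
  10 is even
  3 is odd
  15 is odd
  26 is even
  21 is odd
  17 is odd
Evens: [10, 26]
Count of evens = 2
Final answer: 2


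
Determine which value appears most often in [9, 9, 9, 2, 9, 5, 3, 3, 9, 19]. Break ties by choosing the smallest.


Count the frequency of each value:
  2 appears 1 time(s)
  3 appears 2 time(s)
  5 appears 1 time(s)
  9 appears 5 time(s)
  19 appears 1 time(s)
Maximum frequency is 5.
Only 9 reaches that frequency, so it is the mode.
Final answer: 9


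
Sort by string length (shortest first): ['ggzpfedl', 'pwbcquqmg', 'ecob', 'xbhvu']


Compute lengths:
  'ggzpfedl' has length 8
  'pwbcquqmg' has length 9
  'ecob' has length 4
  'xbhvu' has length 5
Lengths in increasing order: 4 < 5 < 8 < 9
Listing the words in that order gives the answer.
Final answer: ['ecob', 'xbhvu', 'ggzpfedl', 'pwbcquqmg']


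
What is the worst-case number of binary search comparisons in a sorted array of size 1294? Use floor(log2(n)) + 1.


Binary search halves the search space each step.
Maximum comparisons = floor(log2(1294)) + 1
log2(1294) = 10.3376
floor(log2(1294)) = 10, so 10 + 1 = 11
Final answer: 11


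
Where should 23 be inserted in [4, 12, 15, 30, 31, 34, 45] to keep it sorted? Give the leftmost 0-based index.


List is sorted: [4, 12, 15, 30, 31, 34, 45]
We need the leftmost position where 23 can be inserted, i.e. the first index whose element is >= 23 (or the end of the list if none is).
Binary search with low=0, high=7 (0-based indices):
  low=0, high=7, mid=3: a[3]=30 >= 23, so high = 3
  low=0, high=3, mid=1: a[1]=12 < 23, so low = 2
  low=2, high=3, mid=2: a[2]=15 < 23, so low = 3
Now low = high = 3, so the insertion index is 3.
Final answer: 3


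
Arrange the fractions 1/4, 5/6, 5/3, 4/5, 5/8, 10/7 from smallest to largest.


Convert to decimal for comparison:
  1/4 = 0.25
  5/6 = 0.8333
  5/3 = 1.6667
  4/5 = 0.8
  5/8 = 0.625
  10/7 = 1.4286
Decimals in increasing order: 0.25 < 0.625 < 0.8 < 0.8333 < 1.4286 < 1.6667
Writing each back as its fraction gives the sorted order.
Final answer: 1/4, 5/8, 4/5, 5/6, 10/7, 5/3


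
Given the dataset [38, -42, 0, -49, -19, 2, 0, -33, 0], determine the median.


First, sort the list: [-49, -42, -33, -19, 0, 0, 0, 2, 38]
The list has 9 elements (odd count).
The middle index is 4 (0-based), and the element there is 0.
Final answer: 0


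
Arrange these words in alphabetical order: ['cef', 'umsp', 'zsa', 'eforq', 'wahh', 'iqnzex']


Compare strings character by character (the first differing letter decides):
  'cef' < 'eforq' since 'c' < 'e' at position 1
  'eforq' < 'iqnzex' since 'e' < 'i' at position 1
  'iqnzex' < 'umsp' since 'i' < 'u' at position 1
  'umsp' < 'wahh' since 'u' < 'w' at position 1
  'wahh' < 'zsa' since 'w' < 'z' at position 1
Chaining these comparisons gives the alphabetical order.
Final answer: ['cef', 'eforq', 'iqnzex', 'umsp', 'wahh', 'zsa']


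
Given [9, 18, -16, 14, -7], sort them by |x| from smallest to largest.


Compute absolute values:
  |9| = 9
  |18| = 18
  |-16| = 16
  |14| = 14
  |-7| = 7
Absolute values in increasing order: 7 < 9 < 14 < 16 < 18
Listing the original numbers in that order gives the answer.
Final answer: [-7, 9, 14, -16, 18]


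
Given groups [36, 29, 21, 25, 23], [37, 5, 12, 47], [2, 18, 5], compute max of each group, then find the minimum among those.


Find max of each group:
  Group 1: [36, 29, 21, 25, 23] -> max = 36
  Group 2: [37, 5, 12, 47] -> max = 47
  Group 3: [2, 18, 5] -> max = 18
Maxes: [36, 47, 18]
Minimum of maxes = 18
Final answer: 18


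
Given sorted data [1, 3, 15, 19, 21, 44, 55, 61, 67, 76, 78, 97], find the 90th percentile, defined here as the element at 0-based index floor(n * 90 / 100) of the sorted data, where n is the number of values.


The dataset has n = 12 elements.
Index = floor(12 * 90 / 100) = floor(1080 / 100) = floor(10.8) = 10
Counting from index 0 in the sorted data, the element at index 10 is 78.
Final answer: 78


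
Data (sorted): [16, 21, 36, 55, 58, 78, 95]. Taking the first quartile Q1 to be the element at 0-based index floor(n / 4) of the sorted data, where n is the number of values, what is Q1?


The list has n = 7 elements.
Q1 index = floor(7 / 4) = floor(1.75) = 1
Counting from index 0 in the sorted data, the element at index 1 is 21.
Final answer: 21


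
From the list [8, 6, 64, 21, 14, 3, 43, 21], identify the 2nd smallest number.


Sort ascending: [3, 6, 8, 14, 21, 21, 43, 64]
The 2nd element (1-indexed) is at index 1.
Value = 6
Final answer: 6


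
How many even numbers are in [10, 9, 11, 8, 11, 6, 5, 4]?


Check each element:
  10 is even
  9 is odd
  11 is odd
  8 is even
  11 is odd
  6 is even
  5 is odd
  4 is even
Evens: [10, 8, 6, 4]
Count of evens = 4
Final answer: 4


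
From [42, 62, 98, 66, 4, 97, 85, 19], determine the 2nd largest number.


Sort descending: [98, 97, 85, 66, 62, 42, 19, 4]
The 2nd element (1-indexed) is at index 1.
Value = 97
Final answer: 97


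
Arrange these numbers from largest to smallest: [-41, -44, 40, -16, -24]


Original list: [-41, -44, 40, -16, -24]
Repeatedly take the largest remaining element:
  Remaining [-41, -44, 40, -16, -24] -> largest is 40
  Remaining [-41, -44, -16, -24] -> largest is -16
  Remaining [-41, -44, -24] -> largest is -24
  Remaining [-41, -44] -> largest is -41
  Remaining [-44] -> largest is -44
Collecting the picks in order gives the descending list.
Final answer: [40, -16, -24, -41, -44]


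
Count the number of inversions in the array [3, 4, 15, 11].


For each element, count the later elements that are smaller than it:
  3 (index 0): smaller elements after it = [] -> 0
  4 (index 1): smaller elements after it = [] -> 0
  15 (index 2): smaller elements after it = [11] -> 1
Total inversions = 0 + 0 + 1 = 1
Final answer: 1


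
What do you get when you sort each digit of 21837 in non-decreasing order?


The number 21837 has digits: 2, 1, 8, 3, 7
Sorted: 1, 2, 3, 7, 8
Joining the sorted digits gives the result.
Final answer: 12378


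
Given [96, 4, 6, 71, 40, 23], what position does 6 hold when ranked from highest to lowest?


Sort descending: [96, 71, 40, 23, 6, 4]
Find 6 in the sorted list.
6 is at position 5.
Final answer: 5


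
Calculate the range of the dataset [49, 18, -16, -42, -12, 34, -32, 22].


Maximum value: 49
Minimum value: -42
Range = 49 - (-42) = 91
Final answer: 91


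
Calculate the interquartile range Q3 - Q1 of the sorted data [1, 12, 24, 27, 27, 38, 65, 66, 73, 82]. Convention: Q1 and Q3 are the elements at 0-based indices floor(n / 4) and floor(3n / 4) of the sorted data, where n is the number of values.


The data has n = 10 elements.
Q1 index = floor(10 / 4) = floor(2.5) = 2; Q3 index = floor(3 * 10 / 4) = floor(7.5) = 7
Q1 = element at index 2 = 24
Q3 = element at index 7 = 66
IQR = 66 - 24 = 42
Final answer: 42


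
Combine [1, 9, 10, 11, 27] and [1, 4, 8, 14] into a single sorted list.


List A: [1, 9, 10, 11, 27]
List B: [1, 4, 8, 14]
Repeatedly compare the front elements and take the smaller:
  1 vs 1 -> take 1
  9 vs 1 -> take 1
  9 vs 4 -> take 4
  9 vs 8 -> take 8
  9 vs 14 -> take 9
  10 vs 14 -> take 10
  11 vs 14 -> take 11
  27 vs 14 -> take 14
  B is exhausted; append the rest of A: [27]
Final answer: [1, 1, 4, 8, 9, 10, 11, 14, 27]


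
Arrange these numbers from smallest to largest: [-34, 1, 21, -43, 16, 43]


Original list: [-34, 1, 21, -43, 16, 43]
Repeatedly take the smallest remaining element:
  Remaining [-34, 1, 21, -43, 16, 43] -> smallest is -43
  Remaining [-34, 1, 21, 16, 43] -> smallest is -34
  Remaining [1, 21, 16, 43] -> smallest is 1
  Remaining [21, 16, 43] -> smallest is 16
  Remaining [21, 43] -> smallest is 21
  Remaining [43] -> smallest is 43
Collecting the picks in order gives the sorted list.
Final answer: [-43, -34, 1, 16, 21, 43]


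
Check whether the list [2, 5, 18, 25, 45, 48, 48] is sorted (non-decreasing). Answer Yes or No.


Check consecutive pairs:
  2 <= 5? True
  5 <= 18? True
  18 <= 25? True
  25 <= 45? True
  45 <= 48? True
  48 <= 48? True
Every consecutive pair is in order, so the list is non-decreasing.
Final answer: Yes


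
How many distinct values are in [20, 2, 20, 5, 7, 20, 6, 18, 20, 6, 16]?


List all unique values:
Distinct values: [2, 5, 6, 7, 16, 18, 20]
Count = 7
Final answer: 7


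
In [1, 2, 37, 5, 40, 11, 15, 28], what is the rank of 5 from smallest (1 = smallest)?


Sort ascending: [1, 2, 5, 11, 15, 28, 37, 40]
Find 5 in the sorted list.
5 is at position 3 (1-indexed).
Final answer: 3


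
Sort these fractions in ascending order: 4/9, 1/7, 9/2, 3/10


Convert to decimal for comparison:
  4/9 = 0.4444
  1/7 = 0.1429
  9/2 = 4.5
  3/10 = 0.3
Decimals in increasing order: 0.1429 < 0.3 < 0.4444 < 4.5
Writing each back as its fraction gives the sorted order.
Final answer: 1/7, 3/10, 4/9, 9/2


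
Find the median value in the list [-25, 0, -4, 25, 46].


First, sort the list: [-25, -4, 0, 25, 46]
The list has 5 elements (odd count).
The middle index is 2 (0-based), and the element there is 0.
Final answer: 0


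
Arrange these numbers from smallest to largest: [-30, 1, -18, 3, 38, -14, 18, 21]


Original list: [-30, 1, -18, 3, 38, -14, 18, 21]
Repeatedly take the smallest remaining element:
  Remaining [-30, 1, -18, 3, 38, -14, 18, 21] -> smallest is -30
  Remaining [1, -18, 3, 38, -14, 18, 21] -> smallest is -18
  Remaining [1, 3, 38, -14, 18, 21] -> smallest is -14
  Remaining [1, 3, 38, 18, 21] -> smallest is 1
  Remaining [3, 38, 18, 21] -> smallest is 3
  Remaining [38, 18, 21] -> smallest is 18
  Remaining [38, 21] -> smallest is 21
  Remaining [38] -> smallest is 38
Collecting the picks in order gives the sorted list.
Final answer: [-30, -18, -14, 1, 3, 18, 21, 38]


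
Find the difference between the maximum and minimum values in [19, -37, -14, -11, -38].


Maximum value: 19
Minimum value: -38
Range = 19 - (-38) = 57
Final answer: 57


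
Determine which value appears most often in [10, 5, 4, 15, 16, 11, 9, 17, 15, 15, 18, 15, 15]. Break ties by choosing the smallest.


Count the frequency of each value:
  4 appears 1 time(s)
  5 appears 1 time(s)
  9 appears 1 time(s)
  10 appears 1 time(s)
  11 appears 1 time(s)
  15 appears 5 time(s)
  16 appears 1 time(s)
  17 appears 1 time(s)
  18 appears 1 time(s)
Maximum frequency is 5.
Only 15 reaches that frequency, so it is the mode.
Final answer: 15


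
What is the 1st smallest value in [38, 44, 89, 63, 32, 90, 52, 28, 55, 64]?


Sort ascending: [28, 32, 38, 44, 52, 55, 63, 64, 89, 90]
The 1st element (1-indexed) is at index 0.
Value = 28
Final answer: 28


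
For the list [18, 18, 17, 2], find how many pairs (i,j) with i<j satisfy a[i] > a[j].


For each element, count the later elements that are smaller than it:
  18 (index 0): smaller elements after it = [17, 2] -> 2
  18 (index 1): smaller elements after it = [17, 2] -> 2
  17 (index 2): smaller elements after it = [2] -> 1
Total inversions = 2 + 2 + 1 = 5
Final answer: 5


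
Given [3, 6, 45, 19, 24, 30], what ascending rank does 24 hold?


Sort ascending: [3, 6, 19, 24, 30, 45]
Find 24 in the sorted list.
24 is at position 4 (1-indexed).
Final answer: 4


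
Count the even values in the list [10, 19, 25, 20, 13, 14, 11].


Check each element:
  10 is even
  19 is odd
  25 is odd
  20 is even
  13 is odd
  14 is even
  11 is odd
Evens: [10, 20, 14]
Count of evens = 3
Final answer: 3


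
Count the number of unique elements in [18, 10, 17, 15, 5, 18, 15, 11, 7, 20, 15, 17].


List all unique values:
Distinct values: [5, 7, 10, 11, 15, 17, 18, 20]
Count = 8
Final answer: 8


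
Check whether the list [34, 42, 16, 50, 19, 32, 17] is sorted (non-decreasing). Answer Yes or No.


Check consecutive pairs:
  34 <= 42? True
  42 <= 16? False
  16 <= 50? True
  50 <= 19? False
  19 <= 32? True
  32 <= 17? False
3 consecutive pair(s) are out of order, so the list is not sorted.
Final answer: No


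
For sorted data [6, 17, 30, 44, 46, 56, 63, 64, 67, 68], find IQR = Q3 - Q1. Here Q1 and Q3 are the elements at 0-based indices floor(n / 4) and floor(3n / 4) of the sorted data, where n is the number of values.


The data has n = 10 elements.
Q1 index = floor(10 / 4) = floor(2.5) = 2; Q3 index = floor(3 * 10 / 4) = floor(7.5) = 7
Q1 = element at index 2 = 30
Q3 = element at index 7 = 64
IQR = 64 - 30 = 34
Final answer: 34


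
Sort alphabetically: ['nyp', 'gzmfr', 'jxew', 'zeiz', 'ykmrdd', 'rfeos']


Compare strings character by character (the first differing letter decides):
  'gzmfr' < 'jxew' since 'g' < 'j' at position 1
  'jxew' < 'nyp' since 'j' < 'n' at position 1
  'nyp' < 'rfeos' since 'n' < 'r' at position 1
  'rfeos' < 'ykmrdd' since 'r' < 'y' at position 1
  'ykmrdd' < 'zeiz' since 'y' < 'z' at position 1
Chaining these comparisons gives the alphabetical order.
Final answer: ['gzmfr', 'jxew', 'nyp', 'rfeos', 'ykmrdd', 'zeiz']


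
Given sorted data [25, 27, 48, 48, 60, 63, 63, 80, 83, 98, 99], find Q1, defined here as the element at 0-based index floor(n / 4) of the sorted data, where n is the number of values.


The list has n = 11 elements.
Q1 index = floor(11 / 4) = floor(2.75) = 2
Counting from index 0 in the sorted data, the element at index 2 is 48.
Final answer: 48


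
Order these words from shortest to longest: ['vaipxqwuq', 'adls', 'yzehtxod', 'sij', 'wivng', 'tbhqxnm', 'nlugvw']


Compute lengths:
  'vaipxqwuq' has length 9
  'adls' has length 4
  'yzehtxod' has length 8
  'sij' has length 3
  'wivng' has length 5
  'tbhqxnm' has length 7
  'nlugvw' has length 6
Lengths in increasing order: 3 < 4 < 5 < 6 < 7 < 8 < 9
Listing the words in that order gives the answer.
Final answer: ['sij', 'adls', 'wivng', 'nlugvw', 'tbhqxnm', 'yzehtxod', 'vaipxqwuq']


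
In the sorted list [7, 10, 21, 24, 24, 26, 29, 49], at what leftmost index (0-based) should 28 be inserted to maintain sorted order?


List is sorted: [7, 10, 21, 24, 24, 26, 29, 49]
We need the leftmost position where 28 can be inserted, i.e. the first index whose element is >= 28 (or the end of the list if none is).
Binary search with low=0, high=8 (0-based indices):
  low=0, high=8, mid=4: a[4]=24 < 28, so low = 5
  low=5, high=8, mid=6: a[6]=29 >= 28, so high = 6
  low=5, high=6, mid=5: a[5]=26 < 28, so low = 6
Now low = high = 6, so the insertion index is 6.
Final answer: 6


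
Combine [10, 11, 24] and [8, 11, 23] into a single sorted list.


List A: [10, 11, 24]
List B: [8, 11, 23]
Repeatedly compare the front elements and take the smaller:
  10 vs 8 -> take 8
  10 vs 11 -> take 10
  11 vs 11 -> take 11
  24 vs 11 -> take 11
  24 vs 23 -> take 23
  B is exhausted; append the rest of A: [24]
Final answer: [8, 10, 11, 11, 23, 24]


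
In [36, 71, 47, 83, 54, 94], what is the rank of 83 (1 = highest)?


Sort descending: [94, 83, 71, 54, 47, 36]
Find 83 in the sorted list.
83 is at position 2.
Final answer: 2


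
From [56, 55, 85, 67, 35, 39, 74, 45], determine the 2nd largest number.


Sort descending: [85, 74, 67, 56, 55, 45, 39, 35]
The 2nd element (1-indexed) is at index 1.
Value = 74
Final answer: 74


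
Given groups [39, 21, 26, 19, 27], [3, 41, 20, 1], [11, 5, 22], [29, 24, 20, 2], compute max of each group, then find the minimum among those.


Find max of each group:
  Group 1: [39, 21, 26, 19, 27] -> max = 39
  Group 2: [3, 41, 20, 1] -> max = 41
  Group 3: [11, 5, 22] -> max = 22
  Group 4: [29, 24, 20, 2] -> max = 29
Maxes: [39, 41, 22, 29]
Minimum of maxes = 22
Final answer: 22


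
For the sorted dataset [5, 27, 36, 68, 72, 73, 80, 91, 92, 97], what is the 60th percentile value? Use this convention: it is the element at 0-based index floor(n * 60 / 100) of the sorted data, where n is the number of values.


The dataset has n = 10 elements.
Index = floor(10 * 60 / 100) = floor(600 / 100) = floor(6) = 6
Counting from index 0 in the sorted data, the element at index 6 is 80.
Final answer: 80


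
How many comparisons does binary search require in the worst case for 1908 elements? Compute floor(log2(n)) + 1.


Binary search halves the search space each step.
Maximum comparisons = floor(log2(1908)) + 1
log2(1908) = 10.8978
floor(log2(1908)) = 10, so 10 + 1 = 11
Final answer: 11


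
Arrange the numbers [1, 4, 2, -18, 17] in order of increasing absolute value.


Compute absolute values:
  |1| = 1
  |4| = 4
  |2| = 2
  |-18| = 18
  |17| = 17
Absolute values in increasing order: 1 < 2 < 4 < 17 < 18
Listing the original numbers in that order gives the answer.
Final answer: [1, 2, 4, 17, -18]


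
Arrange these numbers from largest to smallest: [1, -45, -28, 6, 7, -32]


Original list: [1, -45, -28, 6, 7, -32]
Repeatedly take the largest remaining element:
  Remaining [1, -45, -28, 6, 7, -32] -> largest is 7
  Remaining [1, -45, -28, 6, -32] -> largest is 6
  Remaining [1, -45, -28, -32] -> largest is 1
  Remaining [-45, -28, -32] -> largest is -28
  Remaining [-45, -32] -> largest is -32
  Remaining [-45] -> largest is -45
Collecting the picks in order gives the descending list.
Final answer: [7, 6, 1, -28, -32, -45]


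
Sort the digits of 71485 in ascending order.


The number 71485 has digits: 7, 1, 4, 8, 5
Sorted: 1, 4, 5, 7, 8
Joining the sorted digits gives the result.
Final answer: 14578


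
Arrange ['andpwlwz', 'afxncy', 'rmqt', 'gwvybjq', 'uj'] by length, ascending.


Compute lengths:
  'andpwlwz' has length 8
  'afxncy' has length 6
  'rmqt' has length 4
  'gwvybjq' has length 7
  'uj' has length 2
Lengths in increasing order: 2 < 4 < 6 < 7 < 8
Listing the words in that order gives the answer.
Final answer: ['uj', 'rmqt', 'afxncy', 'gwvybjq', 'andpwlwz']


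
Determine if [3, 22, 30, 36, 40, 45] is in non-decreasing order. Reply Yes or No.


Check consecutive pairs:
  3 <= 22? True
  22 <= 30? True
  30 <= 36? True
  36 <= 40? True
  40 <= 45? True
Every consecutive pair is in order, so the list is non-decreasing.
Final answer: Yes


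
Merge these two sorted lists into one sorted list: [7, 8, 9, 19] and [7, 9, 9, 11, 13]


List A: [7, 8, 9, 19]
List B: [7, 9, 9, 11, 13]
Repeatedly compare the front elements and take the smaller:
  7 vs 7 -> take 7
  8 vs 7 -> take 7
  8 vs 9 -> take 8
  9 vs 9 -> take 9
  19 vs 9 -> take 9
  19 vs 9 -> take 9
  19 vs 11 -> take 11
  19 vs 13 -> take 13
  B is exhausted; append the rest of A: [19]
Final answer: [7, 7, 8, 9, 9, 9, 11, 13, 19]


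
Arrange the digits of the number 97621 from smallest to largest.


The number 97621 has digits: 9, 7, 6, 2, 1
Sorted: 1, 2, 6, 7, 9
Joining the sorted digits gives the result.
Final answer: 12679


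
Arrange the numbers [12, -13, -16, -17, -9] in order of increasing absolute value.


Compute absolute values:
  |12| = 12
  |-13| = 13
  |-16| = 16
  |-17| = 17
  |-9| = 9
Absolute values in increasing order: 9 < 12 < 13 < 16 < 17
Listing the original numbers in that order gives the answer.
Final answer: [-9, 12, -13, -16, -17]


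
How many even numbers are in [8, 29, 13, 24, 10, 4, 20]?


Check each element:
  8 is even
  29 is odd
  13 is odd
  24 is even
  10 is even
  4 is even
  20 is even
Evens: [8, 24, 10, 4, 20]
Count of evens = 5
Final answer: 5


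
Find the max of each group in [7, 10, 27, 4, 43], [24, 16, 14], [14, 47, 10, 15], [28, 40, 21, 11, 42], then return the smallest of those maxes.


Find max of each group:
  Group 1: [7, 10, 27, 4, 43] -> max = 43
  Group 2: [24, 16, 14] -> max = 24
  Group 3: [14, 47, 10, 15] -> max = 47
  Group 4: [28, 40, 21, 11, 42] -> max = 42
Maxes: [43, 24, 47, 42]
Minimum of maxes = 24
Final answer: 24


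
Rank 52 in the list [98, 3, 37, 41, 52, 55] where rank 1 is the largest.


Sort descending: [98, 55, 52, 41, 37, 3]
Find 52 in the sorted list.
52 is at position 3.
Final answer: 3


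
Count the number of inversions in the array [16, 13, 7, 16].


For each element, count the later elements that are smaller than it:
  16 (index 0): smaller elements after it = [13, 7] -> 2
  13 (index 1): smaller elements after it = [7] -> 1
  7 (index 2): smaller elements after it = [] -> 0
Total inversions = 2 + 1 + 0 = 3
Final answer: 3


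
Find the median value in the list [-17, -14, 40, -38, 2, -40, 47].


First, sort the list: [-40, -38, -17, -14, 2, 40, 47]
The list has 7 elements (odd count).
The middle index is 3 (0-based), and the element there is -14.
Final answer: -14


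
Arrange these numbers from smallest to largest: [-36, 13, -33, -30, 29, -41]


Original list: [-36, 13, -33, -30, 29, -41]
Repeatedly take the smallest remaining element:
  Remaining [-36, 13, -33, -30, 29, -41] -> smallest is -41
  Remaining [-36, 13, -33, -30, 29] -> smallest is -36
  Remaining [13, -33, -30, 29] -> smallest is -33
  Remaining [13, -30, 29] -> smallest is -30
  Remaining [13, 29] -> smallest is 13
  Remaining [29] -> smallest is 29
Collecting the picks in order gives the sorted list.
Final answer: [-41, -36, -33, -30, 13, 29]


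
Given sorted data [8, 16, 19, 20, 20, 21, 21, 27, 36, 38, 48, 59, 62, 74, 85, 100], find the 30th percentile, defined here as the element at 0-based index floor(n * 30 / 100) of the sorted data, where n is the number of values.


The dataset has n = 16 elements.
Index = floor(16 * 30 / 100) = floor(480 / 100) = floor(4.8) = 4
Counting from index 0 in the sorted data, the element at index 4 is 20.
Final answer: 20


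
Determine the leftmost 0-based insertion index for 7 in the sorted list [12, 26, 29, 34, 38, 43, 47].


List is sorted: [12, 26, 29, 34, 38, 43, 47]
We need the leftmost position where 7 can be inserted, i.e. the first index whose element is >= 7 (or the end of the list if none is).
Binary search with low=0, high=7 (0-based indices):
  low=0, high=7, mid=3: a[3]=34 >= 7, so high = 3
  low=0, high=3, mid=1: a[1]=26 >= 7, so high = 1
  low=0, high=1, mid=0: a[0]=12 >= 7, so high = 0
Now low = high = 0, so the insertion index is 0.
Final answer: 0


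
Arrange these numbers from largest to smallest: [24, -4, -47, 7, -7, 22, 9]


Original list: [24, -4, -47, 7, -7, 22, 9]
Repeatedly take the largest remaining element:
  Remaining [24, -4, -47, 7, -7, 22, 9] -> largest is 24
  Remaining [-4, -47, 7, -7, 22, 9] -> largest is 22
  Remaining [-4, -47, 7, -7, 9] -> largest is 9
  Remaining [-4, -47, 7, -7] -> largest is 7
  Remaining [-4, -47, -7] -> largest is -4
  Remaining [-47, -7] -> largest is -7
  Remaining [-47] -> largest is -47
Collecting the picks in order gives the descending list.
Final answer: [24, 22, 9, 7, -4, -7, -47]


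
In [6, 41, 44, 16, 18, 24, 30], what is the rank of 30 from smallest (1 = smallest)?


Sort ascending: [6, 16, 18, 24, 30, 41, 44]
Find 30 in the sorted list.
30 is at position 5 (1-indexed).
Final answer: 5


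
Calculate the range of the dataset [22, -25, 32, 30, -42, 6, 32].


Maximum value: 32
Minimum value: -42
Range = 32 - (-42) = 74
Final answer: 74


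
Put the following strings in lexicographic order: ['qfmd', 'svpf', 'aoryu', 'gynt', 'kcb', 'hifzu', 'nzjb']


Compare strings character by character (the first differing letter decides):
  'aoryu' < 'gynt' since 'a' < 'g' at position 1
  'gynt' < 'hifzu' since 'g' < 'h' at position 1
  'hifzu' < 'kcb' since 'h' < 'k' at position 1
  'kcb' < 'nzjb' since 'k' < 'n' at position 1
  'nzjb' < 'qfmd' since 'n' < 'q' at position 1
  'qfmd' < 'svpf' since 'q' < 's' at position 1
Chaining these comparisons gives the alphabetical order.
Final answer: ['aoryu', 'gynt', 'hifzu', 'kcb', 'nzjb', 'qfmd', 'svpf']


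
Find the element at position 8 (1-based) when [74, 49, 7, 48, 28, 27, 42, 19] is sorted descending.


Sort descending: [74, 49, 48, 42, 28, 27, 19, 7]
The 8th element (1-indexed) is at index 7.
Value = 7
Final answer: 7


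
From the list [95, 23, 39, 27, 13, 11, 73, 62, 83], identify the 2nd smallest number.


Sort ascending: [11, 13, 23, 27, 39, 62, 73, 83, 95]
The 2nd element (1-indexed) is at index 1.
Value = 13
Final answer: 13


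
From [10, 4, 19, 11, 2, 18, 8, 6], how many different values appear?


List all unique values:
Distinct values: [2, 4, 6, 8, 10, 11, 18, 19]
Count = 8
Final answer: 8


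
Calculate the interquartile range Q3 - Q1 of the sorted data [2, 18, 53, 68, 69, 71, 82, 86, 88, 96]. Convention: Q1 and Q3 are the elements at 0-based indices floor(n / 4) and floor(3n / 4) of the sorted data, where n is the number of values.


The data has n = 10 elements.
Q1 index = floor(10 / 4) = floor(2.5) = 2; Q3 index = floor(3 * 10 / 4) = floor(7.5) = 7
Q1 = element at index 2 = 53
Q3 = element at index 7 = 86
IQR = 86 - 53 = 33
Final answer: 33


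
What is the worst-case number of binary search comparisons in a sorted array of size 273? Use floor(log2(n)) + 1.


Binary search halves the search space each step.
Maximum comparisons = floor(log2(273)) + 1
log2(273) = 8.0928
floor(log2(273)) = 8, so 8 + 1 = 9
Final answer: 9


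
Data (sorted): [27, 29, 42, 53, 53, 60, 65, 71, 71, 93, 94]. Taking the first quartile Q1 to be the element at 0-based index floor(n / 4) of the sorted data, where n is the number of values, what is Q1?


The list has n = 11 elements.
Q1 index = floor(11 / 4) = floor(2.75) = 2
Counting from index 0 in the sorted data, the element at index 2 is 42.
Final answer: 42


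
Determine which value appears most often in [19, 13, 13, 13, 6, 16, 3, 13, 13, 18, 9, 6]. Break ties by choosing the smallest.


Count the frequency of each value:
  3 appears 1 time(s)
  6 appears 2 time(s)
  9 appears 1 time(s)
  13 appears 5 time(s)
  16 appears 1 time(s)
  18 appears 1 time(s)
  19 appears 1 time(s)
Maximum frequency is 5.
Only 13 reaches that frequency, so it is the mode.
Final answer: 13


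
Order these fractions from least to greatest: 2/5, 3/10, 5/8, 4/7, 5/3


Convert to decimal for comparison:
  2/5 = 0.4
  3/10 = 0.3
  5/8 = 0.625
  4/7 = 0.5714
  5/3 = 1.6667
Decimals in increasing order: 0.3 < 0.4 < 0.5714 < 0.625 < 1.6667
Writing each back as its fraction gives the sorted order.
Final answer: 3/10, 2/5, 4/7, 5/8, 5/3
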